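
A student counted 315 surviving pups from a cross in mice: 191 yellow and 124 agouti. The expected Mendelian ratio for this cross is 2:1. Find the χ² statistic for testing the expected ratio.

5.157

Expected counts for N = 315 under a 2:1 ratio (total parts = 3):
  yellow: 315 × 2/3 = 210
  agouti: 315 × 1/3 = 105
χ² = Σ (O − E)² / E
  yellow: (191 − 210)² / 210 = 1.7190
  agouti: (124 − 105)² / 105 = 3.4381
χ² = 1.7190 + 3.4381 = 5.1571 ≈ 5.157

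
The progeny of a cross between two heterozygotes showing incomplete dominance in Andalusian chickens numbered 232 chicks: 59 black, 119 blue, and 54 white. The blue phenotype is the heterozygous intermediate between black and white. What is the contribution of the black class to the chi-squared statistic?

With incomplete dominance, a heterozygote × heterozygote cross gives a 1:2:1 phenotypic ratio.
The 1:2:1 ratio has 4 parts, so with N = 232 the expected counts are:
  black: 232 × 1/4 = 58
  blue: 232 × 2/4 = 116
  white: 232 × 1/4 = 58
Contribution of black: (59 − 58)² / 58 = 0.0172

0.017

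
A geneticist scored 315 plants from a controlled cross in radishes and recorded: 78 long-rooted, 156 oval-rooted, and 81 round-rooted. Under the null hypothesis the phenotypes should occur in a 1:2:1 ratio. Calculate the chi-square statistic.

Under the 1:2:1 hypothesis (Σ ratio = 4, N = 315):
  long-rooted: 315 × 1/4 = 78.75
  oval-rooted: 315 × 2/4 = 157.5
  round-rooted: 315 × 1/4 = 78.75
χ² = Σ (O − E)² / E
  long-rooted: (78 − 78.75)² / 78.75 = 0.0071
  oval-rooted: (156 − 157.5)² / 157.5 = 0.0143
  round-rooted: (81 − 78.75)² / 78.75 = 0.0643
χ² = 0.0071 + 0.0143 + 0.0643 = 0.0857 ≈ 0.086

0.086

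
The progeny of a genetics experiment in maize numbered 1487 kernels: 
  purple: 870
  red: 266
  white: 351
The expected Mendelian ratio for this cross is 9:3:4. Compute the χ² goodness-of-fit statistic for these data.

3.094

Under the 9:3:4 hypothesis (Σ ratio = 16, N = 1487):
  purple: 1487 × 9/16 = 836.4375
  red: 1487 × 3/16 = 278.8125
  white: 1487 × 4/16 = 371.75
χ² = Σ (O − E)² / E
  purple: (870 − 836.4375)² / 836.4375 = 1.3467
  red: (266 − 278.8125)² / 278.8125 = 0.5888
  white: (351 − 371.75)² / 371.75 = 1.1582
χ² = 1.3467 + 0.5888 + 1.1582 = 3.0937 ≈ 3.094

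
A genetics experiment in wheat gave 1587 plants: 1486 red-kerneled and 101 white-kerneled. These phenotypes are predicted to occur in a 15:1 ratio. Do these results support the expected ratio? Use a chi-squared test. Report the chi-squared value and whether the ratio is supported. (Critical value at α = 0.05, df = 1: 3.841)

Total ratio parts = 16. Expected numbers out of 1587:
  red-kerneled: 1587 × 15/16 = 1487.8125
  white-kerneled: 1587 × 1/16 = 99.1875
χ² = Σ (O − E)² / E
  red-kerneled: (1486 − 1487.8125)² / 1487.8125 = 0.0022
  white-kerneled: (101 − 99.1875)² / 99.1875 = 0.0331
χ² = 0.0022 + 0.0331 = 0.0353 ≈ 0.035
Degrees of freedom = 2 − 1 = 1; critical value at α = 0.05 is 3.841.
Since 0.035 < 3.841, we fail to reject the null hypothesis — the data are consistent with the 15:1 ratio.

0.035; consistent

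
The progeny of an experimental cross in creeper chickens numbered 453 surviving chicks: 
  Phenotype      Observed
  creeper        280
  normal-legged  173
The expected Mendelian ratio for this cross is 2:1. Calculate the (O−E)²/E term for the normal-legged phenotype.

Under the 2:1 hypothesis (Σ ratio = 3, N = 453):
  creeper: 453 × 2/3 = 302
  normal-legged: 453 × 1/3 = 151
Contribution of normal-legged: (173 − 151)² / 151 = 3.2053

3.205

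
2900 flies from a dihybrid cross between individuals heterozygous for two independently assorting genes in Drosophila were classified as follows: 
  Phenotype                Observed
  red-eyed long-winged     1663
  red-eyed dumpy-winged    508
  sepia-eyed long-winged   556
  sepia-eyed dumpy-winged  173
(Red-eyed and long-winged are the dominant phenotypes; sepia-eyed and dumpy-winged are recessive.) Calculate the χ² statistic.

3.620

A dihybrid F₂ with independent assortment and complete dominance at both loci gives a 9:3:3:1 phenotypic ratio.
The 9:3:3:1 ratio has 16 parts, so with N = 2900 the expected counts are:
  red-eyed long-winged: 2900 × 9/16 = 1631.25
  red-eyed dumpy-winged: 2900 × 3/16 = 543.75
  sepia-eyed long-winged: 2900 × 3/16 = 543.75
  sepia-eyed dumpy-winged: 2900 × 1/16 = 181.25
χ² = Σ (O − E)² / E
  red-eyed long-winged: (1663 − 1631.25)² / 1631.25 = 0.6180
  red-eyed dumpy-winged: (508 − 543.75)² / 543.75 = 2.3505
  sepia-eyed long-winged: (556 − 543.75)² / 543.75 = 0.2760
  sepia-eyed dumpy-winged: (173 − 181.25)² / 181.25 = 0.3755
χ² = 0.6180 + 2.3505 + 0.2760 + 0.3755 = 3.620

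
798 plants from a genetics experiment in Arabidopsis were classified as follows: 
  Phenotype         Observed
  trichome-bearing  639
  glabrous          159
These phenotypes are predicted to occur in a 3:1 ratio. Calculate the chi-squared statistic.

Total ratio parts = 4. Expected numbers out of 798:
  trichome-bearing: 798 × 3/4 = 598.5
  glabrous: 798 × 1/4 = 199.5
χ² = Σ (O − E)² / E
  trichome-bearing: (639 − 598.5)² / 598.5 = 2.7406
  glabrous: (159 − 199.5)² / 199.5 = 8.2218
χ² = 2.7406 + 8.2218 = 10.9624 ≈ 10.962

10.962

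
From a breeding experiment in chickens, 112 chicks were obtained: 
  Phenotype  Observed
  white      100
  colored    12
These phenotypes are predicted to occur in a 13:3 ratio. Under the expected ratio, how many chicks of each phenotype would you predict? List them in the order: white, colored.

Total ratio parts = 16. Expected numbers out of 112:
  white: 112 × 13/16 = 91
  colored: 112 × 3/16 = 21

91, 21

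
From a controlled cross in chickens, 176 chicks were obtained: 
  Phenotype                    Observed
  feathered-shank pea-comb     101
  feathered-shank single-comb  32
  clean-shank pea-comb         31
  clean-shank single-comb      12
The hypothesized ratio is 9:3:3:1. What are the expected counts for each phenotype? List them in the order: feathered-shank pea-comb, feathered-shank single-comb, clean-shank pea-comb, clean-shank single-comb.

The 9:3:3:1 ratio has 16 parts, so with N = 176 the expected counts are:
  feathered-shank pea-comb: 176 × 9/16 = 99
  feathered-shank single-comb: 176 × 3/16 = 33
  clean-shank pea-comb: 176 × 3/16 = 33
  clean-shank single-comb: 176 × 1/16 = 11

99, 33, 33, 11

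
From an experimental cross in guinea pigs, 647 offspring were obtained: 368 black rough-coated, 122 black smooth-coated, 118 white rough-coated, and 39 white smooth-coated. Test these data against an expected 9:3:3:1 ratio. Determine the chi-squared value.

Under the 9:3:3:1 hypothesis (Σ ratio = 16, N = 647):
  black rough-coated: 647 × 9/16 = 363.9375
  black smooth-coated: 647 × 3/16 = 121.3125
  white rough-coated: 647 × 3/16 = 121.3125
  white smooth-coated: 647 × 1/16 = 40.4375
χ² = Σ (O − E)² / E
  black rough-coated: (368 − 363.9375)² / 363.9375 = 0.0453
  black smooth-coated: (122 − 121.3125)² / 121.3125 = 0.0039
  white rough-coated: (118 − 121.3125)² / 121.3125 = 0.0904
  white smooth-coated: (39 − 40.4375)² / 40.4375 = 0.0511
χ² = 0.0453 + 0.0039 + 0.0904 + 0.0511 = 0.1907 ≈ 0.191

0.191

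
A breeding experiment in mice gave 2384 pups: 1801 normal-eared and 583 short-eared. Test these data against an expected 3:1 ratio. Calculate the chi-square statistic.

Expected counts for N = 2384 under a 3:1 ratio (total parts = 4):
  normal-eared: 2384 × 3/4 = 1788
  short-eared: 2384 × 1/4 = 596
χ² = Σ (O − E)² / E
  normal-eared: (1801 − 1788)² / 1788 = 0.0945
  short-eared: (583 − 596)² / 596 = 0.2836
χ² = 0.0945 + 0.2836 = 0.3781 ≈ 0.378

0.378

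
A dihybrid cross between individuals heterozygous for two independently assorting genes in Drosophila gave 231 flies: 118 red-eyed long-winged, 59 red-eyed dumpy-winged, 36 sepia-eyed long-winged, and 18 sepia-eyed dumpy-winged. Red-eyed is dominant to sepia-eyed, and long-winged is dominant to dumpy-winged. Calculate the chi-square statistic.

A dihybrid F₂ with independent assortment and complete dominance at both loci gives a 9:3:3:1 phenotypic ratio.
The 9:3:3:1 ratio has 16 parts, so with N = 231 the expected counts are:
  red-eyed long-winged: 231 × 9/16 = 129.9375
  red-eyed dumpy-winged: 231 × 3/16 = 43.3125
  sepia-eyed long-winged: 231 × 3/16 = 43.3125
  sepia-eyed dumpy-winged: 231 × 1/16 = 14.4375
χ² = Σ (O − E)² / E
  red-eyed long-winged: (118 − 129.9375)² / 129.9375 = 1.0967
  red-eyed dumpy-winged: (59 − 43.3125)² / 43.3125 = 5.6819
  sepia-eyed long-winged: (36 − 43.3125)² / 43.3125 = 1.2346
  sepia-eyed dumpy-winged: (18 − 14.4375)² / 14.4375 = 0.8791
χ² = 1.0967 + 5.6819 + 1.2346 + 0.8791 = 8.8923 ≈ 8.892

8.892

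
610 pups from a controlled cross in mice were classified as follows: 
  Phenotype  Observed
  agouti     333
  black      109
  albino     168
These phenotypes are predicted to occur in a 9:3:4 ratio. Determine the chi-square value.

2.127

Expected counts for N = 610 under a 9:3:4 ratio (total parts = 16):
  agouti: 610 × 9/16 = 343.125
  black: 610 × 3/16 = 114.375
  albino: 610 × 4/16 = 152.5
χ² = Σ (O − E)² / E
  agouti: (333 − 343.125)² / 343.125 = 0.2988
  black: (109 − 114.375)² / 114.375 = 0.2526
  albino: (168 − 152.5)² / 152.5 = 1.5754
χ² = 0.2988 + 0.2526 + 1.5754 = 2.1268 ≈ 2.127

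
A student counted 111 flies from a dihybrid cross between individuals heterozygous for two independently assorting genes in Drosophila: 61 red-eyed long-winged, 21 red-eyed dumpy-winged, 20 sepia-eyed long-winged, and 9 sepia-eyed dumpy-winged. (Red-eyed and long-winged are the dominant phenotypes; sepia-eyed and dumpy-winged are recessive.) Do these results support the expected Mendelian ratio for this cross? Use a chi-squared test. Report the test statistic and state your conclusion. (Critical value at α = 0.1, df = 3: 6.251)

0.680; consistent

A dihybrid F₂ with independent assortment and complete dominance at both loci gives a 9:3:3:1 phenotypic ratio.
The 9:3:3:1 ratio has 16 parts, so with N = 111 the expected counts are:
  red-eyed long-winged: 111 × 9/16 = 62.4375
  red-eyed dumpy-winged: 111 × 3/16 = 20.8125
  sepia-eyed long-winged: 111 × 3/16 = 20.8125
  sepia-eyed dumpy-winged: 111 × 1/16 = 6.9375
χ² = Σ (O − E)² / E
  red-eyed long-winged: (61 − 62.4375)² / 62.4375 = 0.0331
  red-eyed dumpy-winged: (21 − 20.8125)² / 20.8125 = 0.0017
  sepia-eyed long-winged: (20 − 20.8125)² / 20.8125 = 0.0317
  sepia-eyed dumpy-winged: (9 − 6.9375)² / 6.9375 = 0.6132
χ² = 0.0331 + 0.0017 + 0.0317 + 0.6132 = 0.6797 ≈ 0.680
Degrees of freedom = 4 − 1 = 3; critical value at α = 0.1 is 6.251.
Since 0.680 < 6.251, we fail to reject the null hypothesis — the data are consistent with the 9:3:3:1 ratio.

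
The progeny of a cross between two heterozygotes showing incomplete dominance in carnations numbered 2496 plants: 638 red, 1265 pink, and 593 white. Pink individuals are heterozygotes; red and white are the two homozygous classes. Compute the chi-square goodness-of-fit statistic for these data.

With incomplete dominance, a heterozygote × heterozygote cross gives a 1:2:1 phenotypic ratio.
Expected counts for N = 2496 under a 1:2:1 ratio (total parts = 4):
  red: 2496 × 1/4 = 624
  pink: 2496 × 2/4 = 1248
  white: 2496 × 1/4 = 624
χ² = Σ (O − E)² / E
  red: (638 − 624)² / 624 = 0.3141
  pink: (1265 − 1248)² / 1248 = 0.2316
  white: (593 − 624)² / 624 = 1.5401
χ² = 0.3141 + 0.2316 + 1.5401 = 2.0858 ≈ 2.086

2.086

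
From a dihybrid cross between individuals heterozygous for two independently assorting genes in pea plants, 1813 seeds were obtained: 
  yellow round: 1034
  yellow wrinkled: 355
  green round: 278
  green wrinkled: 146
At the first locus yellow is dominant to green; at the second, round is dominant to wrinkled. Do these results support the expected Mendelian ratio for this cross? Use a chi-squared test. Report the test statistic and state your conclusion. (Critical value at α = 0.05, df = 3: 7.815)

21.579; not consistent

A dihybrid F₂ with independent assortment and complete dominance at both loci gives a 9:3:3:1 phenotypic ratio.
Under the 9:3:3:1 hypothesis (Σ ratio = 16, N = 1813):
  yellow round: 1813 × 9/16 = 1019.8125
  yellow wrinkled: 1813 × 3/16 = 339.9375
  green round: 1813 × 3/16 = 339.9375
  green wrinkled: 1813 × 1/16 = 113.3125
χ² = Σ (O − E)² / E
  yellow round: (1034 − 1019.8125)² / 1019.8125 = 0.1974
  yellow wrinkled: (355 − 339.9375)² / 339.9375 = 0.6674
  green round: (278 − 339.9375)² / 339.9375 = 11.2852
  green wrinkled: (146 − 113.3125)² / 113.3125 = 9.4294
χ² = 0.1974 + 0.6674 + 11.2852 + 9.4294 = 21.5794 ≈ 21.579
Degrees of freedom = 4 − 1 = 3; critical value at α = 0.05 is 7.815.
Since 21.579 > 7.815, we reject the null hypothesis — the data do not fit the 9:3:3:1 ratio.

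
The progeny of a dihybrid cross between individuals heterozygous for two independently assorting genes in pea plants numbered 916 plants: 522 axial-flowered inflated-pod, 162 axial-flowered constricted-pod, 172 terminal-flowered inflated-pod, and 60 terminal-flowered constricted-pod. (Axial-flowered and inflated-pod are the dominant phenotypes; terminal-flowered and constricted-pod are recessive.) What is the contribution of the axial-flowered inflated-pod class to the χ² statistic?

A dihybrid F₂ with independent assortment and complete dominance at both loci gives a 9:3:3:1 phenotypic ratio.
Total ratio parts = 16. Expected numbers out of 916:
  axial-flowered inflated-pod: 916 × 9/16 = 515.25
  axial-flowered constricted-pod: 916 × 3/16 = 171.75
  terminal-flowered inflated-pod: 916 × 3/16 = 171.75
  terminal-flowered constricted-pod: 916 × 1/16 = 57.25
Contribution of axial-flowered inflated-pod: (522 − 515.25)² / 515.25 = 0.0884

0.088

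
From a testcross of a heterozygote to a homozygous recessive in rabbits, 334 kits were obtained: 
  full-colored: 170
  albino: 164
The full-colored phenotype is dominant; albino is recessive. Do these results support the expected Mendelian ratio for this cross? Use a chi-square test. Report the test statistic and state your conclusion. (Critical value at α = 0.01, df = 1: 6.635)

A testcross of a heterozygote (Aa × aa) gives a 1:1 phenotypic ratio.
Total ratio parts = 2. Expected numbers out of 334:
  full-colored: 334 × 1/2 = 167
  albino: 334 × 1/2 = 167
χ² = Σ (O − E)² / E
  full-colored: (170 − 167)² / 167 = 0.0539
  albino: (164 − 167)² / 167 = 0.0539
χ² = 0.0539 + 0.0539 = 0.1078 ≈ 0.108
Degrees of freedom = 2 − 1 = 1; critical value at α = 0.01 is 6.635.
Since 0.108 < 6.635, we fail to reject the null hypothesis — the data are consistent with the 1:1 ratio.

0.108; consistent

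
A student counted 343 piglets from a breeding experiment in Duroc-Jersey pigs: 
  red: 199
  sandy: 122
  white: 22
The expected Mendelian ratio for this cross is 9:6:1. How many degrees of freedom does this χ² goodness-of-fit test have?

A goodness-of-fit test with 3 phenotype classes has df = 3 − 1 = 2.

2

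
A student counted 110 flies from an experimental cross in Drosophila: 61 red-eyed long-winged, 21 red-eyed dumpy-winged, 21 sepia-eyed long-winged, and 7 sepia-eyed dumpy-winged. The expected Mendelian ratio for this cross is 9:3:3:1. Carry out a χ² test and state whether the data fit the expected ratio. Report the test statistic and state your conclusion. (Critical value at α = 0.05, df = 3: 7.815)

The 9:3:3:1 ratio has 16 parts, so with N = 110 the expected counts are:
  red-eyed long-winged: 110 × 9/16 = 61.875
  red-eyed dumpy-winged: 110 × 3/16 = 20.625
  sepia-eyed long-winged: 110 × 3/16 = 20.625
  sepia-eyed dumpy-winged: 110 × 1/16 = 6.875
χ² = Σ (O − E)² / E
  red-eyed long-winged: (61 − 61.875)² / 61.875 = 0.0124
  red-eyed dumpy-winged: (21 − 20.625)² / 20.625 = 0.0068
  sepia-eyed long-winged: (21 − 20.625)² / 20.625 = 0.0068
  sepia-eyed dumpy-winged: (7 − 6.875)² / 6.875 = 0.0023
χ² = 0.0124 + 0.0068 + 0.0068 + 0.0023 = 0.0283 ≈ 0.028
Degrees of freedom = 4 − 1 = 3; critical value at α = 0.05 is 7.815.
Since 0.028 < 7.815, we fail to reject the null hypothesis — the data are consistent with the 9:3:3:1 ratio.

0.028; consistent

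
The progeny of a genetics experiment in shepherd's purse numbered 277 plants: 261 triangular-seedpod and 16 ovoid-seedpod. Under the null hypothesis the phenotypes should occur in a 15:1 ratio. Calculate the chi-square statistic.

0.106

Expected counts for N = 277 under a 15:1 ratio (total parts = 16):
  triangular-seedpod: 277 × 15/16 = 259.6875
  ovoid-seedpod: 277 × 1/16 = 17.3125
χ² = Σ (O − E)² / E
  triangular-seedpod: (261 − 259.6875)² / 259.6875 = 0.0066
  ovoid-seedpod: (16 − 17.3125)² / 17.3125 = 0.0995
χ² = 0.0066 + 0.0995 = 0.1061 ≈ 0.106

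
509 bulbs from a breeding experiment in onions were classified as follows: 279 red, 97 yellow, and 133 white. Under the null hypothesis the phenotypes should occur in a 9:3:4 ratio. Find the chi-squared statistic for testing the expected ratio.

0.472

The 9:3:4 ratio has 16 parts, so with N = 509 the expected counts are:
  red: 509 × 9/16 = 286.3125
  yellow: 509 × 3/16 = 95.4375
  white: 509 × 4/16 = 127.25
χ² = Σ (O − E)² / E
  red: (279 − 286.3125)² / 286.3125 = 0.1868
  yellow: (97 − 95.4375)² / 95.4375 = 0.0256
  white: (133 − 127.25)² / 127.25 = 0.2598
χ² = 0.1868 + 0.0256 + 0.2598 = 0.4722 ≈ 0.472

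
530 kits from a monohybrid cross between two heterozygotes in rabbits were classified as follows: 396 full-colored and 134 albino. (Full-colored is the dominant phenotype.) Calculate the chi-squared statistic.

For a monohybrid cross between heterozygotes with complete dominance, the expected phenotypic ratio is 3:1.
Expected counts for N = 530 under a 3:1 ratio (total parts = 4):
  full-colored: 530 × 3/4 = 397.5
  albino: 530 × 1/4 = 132.5
χ² = Σ (O − E)² / E
  full-colored: (396 − 397.5)² / 397.5 = 0.0057
  albino: (134 − 132.5)² / 132.5 = 0.0170
χ² = 0.0057 + 0.0170 = 0.0227 ≈ 0.023

0.023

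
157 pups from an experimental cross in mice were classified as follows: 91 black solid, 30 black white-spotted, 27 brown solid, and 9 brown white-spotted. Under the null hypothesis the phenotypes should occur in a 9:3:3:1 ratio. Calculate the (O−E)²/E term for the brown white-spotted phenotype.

0.067

Expected counts for N = 157 under a 9:3:3:1 ratio (total parts = 16):
  black solid: 157 × 9/16 = 88.3125
  black white-spotted: 157 × 3/16 = 29.4375
  brown solid: 157 × 3/16 = 29.4375
  brown white-spotted: 157 × 1/16 = 9.8125
Contribution of brown white-spotted: (9 − 9.8125)² / 9.8125 = 0.0673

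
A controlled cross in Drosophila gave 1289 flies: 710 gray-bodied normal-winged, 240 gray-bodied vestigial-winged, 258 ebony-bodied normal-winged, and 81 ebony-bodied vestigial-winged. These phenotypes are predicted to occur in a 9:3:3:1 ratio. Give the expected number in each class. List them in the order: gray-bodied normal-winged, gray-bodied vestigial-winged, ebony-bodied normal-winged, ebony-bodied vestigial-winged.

Expected counts for N = 1289 under a 9:3:3:1 ratio (total parts = 16):
  gray-bodied normal-winged: 1289 × 9/16 = 725.0625
  gray-bodied vestigial-winged: 1289 × 3/16 = 241.6875
  ebony-bodied normal-winged: 1289 × 3/16 = 241.6875
  ebony-bodied vestigial-winged: 1289 × 1/16 = 80.5625

725.0625, 241.6875, 241.6875, 80.5625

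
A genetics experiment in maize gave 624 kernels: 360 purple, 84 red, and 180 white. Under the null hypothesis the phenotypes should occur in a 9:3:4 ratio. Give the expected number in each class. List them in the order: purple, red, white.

The 9:3:4 ratio has 16 parts, so with N = 624 the expected counts are:
  purple: 624 × 9/16 = 351
  red: 624 × 3/16 = 117
  white: 624 × 4/16 = 156

351, 117, 156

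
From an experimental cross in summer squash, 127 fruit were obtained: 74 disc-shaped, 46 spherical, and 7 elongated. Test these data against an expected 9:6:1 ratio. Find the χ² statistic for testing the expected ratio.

0.258

Total ratio parts = 16. Expected numbers out of 127:
  disc-shaped: 127 × 9/16 = 71.4375
  spherical: 127 × 6/16 = 47.625
  elongated: 127 × 1/16 = 7.9375
χ² = Σ (O − E)² / E
  disc-shaped: (74 − 71.4375)² / 71.4375 = 0.0919
  spherical: (46 − 47.625)² / 47.625 = 0.0554
  elongated: (7 − 7.9375)² / 7.9375 = 0.1107
χ² = 0.0919 + 0.0554 + 0.1107 = 0.258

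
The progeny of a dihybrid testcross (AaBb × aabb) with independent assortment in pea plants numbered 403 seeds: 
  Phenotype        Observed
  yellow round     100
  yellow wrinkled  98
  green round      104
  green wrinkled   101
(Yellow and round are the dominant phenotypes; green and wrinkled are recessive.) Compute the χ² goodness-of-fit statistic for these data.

0.186

A dihybrid testcross with independent assortment gives a 1:1:1:1 ratio.
Total ratio parts = 4. Expected numbers out of 403:
  yellow round: 403 × 1/4 = 100.75
  yellow wrinkled: 403 × 1/4 = 100.75
  green round: 403 × 1/4 = 100.75
  green wrinkled: 403 × 1/4 = 100.75
χ² = Σ (O − E)² / E
  yellow round: (100 − 100.75)² / 100.75 = 0.0056
  yellow wrinkled: (98 − 100.75)² / 100.75 = 0.0751
  green round: (104 − 100.75)² / 100.75 = 0.1048
  green wrinkled: (101 − 100.75)² / 100.75 = 0.0006
χ² = 0.0056 + 0.0751 + 0.1048 + 0.0006 = 0.1861 ≈ 0.186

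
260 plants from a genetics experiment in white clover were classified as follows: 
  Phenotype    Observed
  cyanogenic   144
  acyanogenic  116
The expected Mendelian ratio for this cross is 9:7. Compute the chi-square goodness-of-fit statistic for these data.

0.079

The 9:7 ratio has 16 parts, so with N = 260 the expected counts are:
  cyanogenic: 260 × 9/16 = 146.25
  acyanogenic: 260 × 7/16 = 113.75
χ² = Σ (O − E)² / E
  cyanogenic: (144 − 146.25)² / 146.25 = 0.0346
  acyanogenic: (116 − 113.75)² / 113.75 = 0.0445
χ² = 0.0346 + 0.0445 = 0.0791 ≈ 0.079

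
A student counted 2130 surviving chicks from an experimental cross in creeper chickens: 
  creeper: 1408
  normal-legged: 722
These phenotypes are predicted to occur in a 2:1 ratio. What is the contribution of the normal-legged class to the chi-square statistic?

0.203

The 2:1 ratio has 3 parts, so with N = 2130 the expected counts are:
  creeper: 2130 × 2/3 = 1420
  normal-legged: 2130 × 1/3 = 710
Contribution of normal-legged: (722 − 710)² / 710 = 0.2028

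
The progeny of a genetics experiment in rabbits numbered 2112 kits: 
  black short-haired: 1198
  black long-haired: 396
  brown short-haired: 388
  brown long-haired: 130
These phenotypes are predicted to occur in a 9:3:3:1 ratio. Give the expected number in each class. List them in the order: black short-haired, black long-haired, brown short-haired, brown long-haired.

Under the 9:3:3:1 hypothesis (Σ ratio = 16, N = 2112):
  black short-haired: 2112 × 9/16 = 1188
  black long-haired: 2112 × 3/16 = 396
  brown short-haired: 2112 × 3/16 = 396
  brown long-haired: 2112 × 1/16 = 132

1188, 396, 396, 132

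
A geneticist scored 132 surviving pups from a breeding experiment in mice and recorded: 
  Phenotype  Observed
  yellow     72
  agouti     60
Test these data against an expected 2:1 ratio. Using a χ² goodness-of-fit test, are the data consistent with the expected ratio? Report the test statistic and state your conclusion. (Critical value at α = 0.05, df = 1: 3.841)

8.727; not consistent

Under the 2:1 hypothesis (Σ ratio = 3, N = 132):
  yellow: 132 × 2/3 = 88
  agouti: 132 × 1/3 = 44
χ² = Σ (O − E)² / E
  yellow: (72 − 88)² / 88 = 2.9091
  agouti: (60 − 44)² / 44 = 5.8182
χ² = 2.9091 + 5.8182 = 8.7273 ≈ 8.727
Degrees of freedom = 2 − 1 = 1; critical value at α = 0.05 is 3.841.
Since 8.727 > 3.841, we reject the null hypothesis — the data do not fit the 2:1 ratio.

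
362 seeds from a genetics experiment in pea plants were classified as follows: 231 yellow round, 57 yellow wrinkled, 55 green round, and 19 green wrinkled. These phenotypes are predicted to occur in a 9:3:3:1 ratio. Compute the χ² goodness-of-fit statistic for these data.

8.446

Total ratio parts = 16. Expected numbers out of 362:
  yellow round: 362 × 9/16 = 203.625
  yellow wrinkled: 362 × 3/16 = 67.875
  green round: 362 × 3/16 = 67.875
  green wrinkled: 362 × 1/16 = 22.625
χ² = Σ (O − E)² / E
  yellow round: (231 − 203.625)² / 203.625 = 3.6802
  yellow wrinkled: (57 − 67.875)² / 67.875 = 1.7424
  green round: (55 − 67.875)² / 67.875 = 2.4422
  green wrinkled: (19 − 22.625)² / 22.625 = 0.5808
χ² = 3.6802 + 1.7424 + 2.4422 + 0.5808 = 8.4456 ≈ 8.446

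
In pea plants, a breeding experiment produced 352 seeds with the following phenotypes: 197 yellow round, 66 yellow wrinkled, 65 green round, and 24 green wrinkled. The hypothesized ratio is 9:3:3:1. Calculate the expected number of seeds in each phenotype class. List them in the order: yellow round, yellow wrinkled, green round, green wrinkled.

The 9:3:3:1 ratio has 16 parts, so with N = 352 the expected counts are:
  yellow round: 352 × 9/16 = 198
  yellow wrinkled: 352 × 3/16 = 66
  green round: 352 × 3/16 = 66
  green wrinkled: 352 × 1/16 = 22

198, 66, 66, 22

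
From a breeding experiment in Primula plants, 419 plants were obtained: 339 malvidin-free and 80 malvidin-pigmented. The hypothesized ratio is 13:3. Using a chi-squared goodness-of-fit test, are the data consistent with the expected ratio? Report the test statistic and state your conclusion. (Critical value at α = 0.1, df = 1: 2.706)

The 13:3 ratio has 16 parts, so with N = 419 the expected counts are:
  malvidin-free: 419 × 13/16 = 340.4375
  malvidin-pigmented: 419 × 3/16 = 78.5625
χ² = Σ (O − E)² / E
  malvidin-free: (339 − 340.4375)² / 340.4375 = 0.0061
  malvidin-pigmented: (80 − 78.5625)² / 78.5625 = 0.0263
χ² = 0.0061 + 0.0263 = 0.0324 ≈ 0.032
Degrees of freedom = 2 − 1 = 1; critical value at α = 0.1 is 2.706.
Since 0.032 < 2.706, we fail to reject the null hypothesis — the data are consistent with the 13:3 ratio.

0.032; consistent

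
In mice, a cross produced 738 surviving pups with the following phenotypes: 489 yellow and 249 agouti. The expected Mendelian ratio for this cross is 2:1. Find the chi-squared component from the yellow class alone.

0.018

Expected counts for N = 738 under a 2:1 ratio (total parts = 3):
  yellow: 738 × 2/3 = 492
  agouti: 738 × 1/3 = 246
Contribution of yellow: (489 − 492)² / 492 = 0.0183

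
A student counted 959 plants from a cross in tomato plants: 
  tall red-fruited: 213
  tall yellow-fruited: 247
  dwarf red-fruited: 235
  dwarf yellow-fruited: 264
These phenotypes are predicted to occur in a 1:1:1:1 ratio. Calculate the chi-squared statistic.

5.751

The 1:1:1:1 ratio has 4 parts, so with N = 959 the expected counts are:
  tall red-fruited: 959 × 1/4 = 239.75
  tall yellow-fruited: 959 × 1/4 = 239.75
  dwarf red-fruited: 959 × 1/4 = 239.75
  dwarf yellow-fruited: 959 × 1/4 = 239.75
χ² = Σ (O − E)² / E
  tall red-fruited: (213 − 239.75)² / 239.75 = 2.9846
  tall yellow-fruited: (247 − 239.75)² / 239.75 = 0.2192
  dwarf red-fruited: (235 − 239.75)² / 239.75 = 0.0941
  dwarf yellow-fruited: (264 − 239.75)² / 239.75 = 2.4528
χ² = 2.9846 + 0.2192 + 0.0941 + 2.4528 = 5.7507 ≈ 5.751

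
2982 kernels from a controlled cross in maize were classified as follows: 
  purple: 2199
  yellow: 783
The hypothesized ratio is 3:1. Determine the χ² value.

2.515

The 3:1 ratio has 4 parts, so with N = 2982 the expected counts are:
  purple: 2982 × 3/4 = 2236.5
  yellow: 2982 × 1/4 = 745.5
χ² = Σ (O − E)² / E
  purple: (2199 − 2236.5)² / 2236.5 = 0.6288
  yellow: (783 − 745.5)² / 745.5 = 1.8863
χ² = 0.6288 + 1.8863 = 2.5151 ≈ 2.515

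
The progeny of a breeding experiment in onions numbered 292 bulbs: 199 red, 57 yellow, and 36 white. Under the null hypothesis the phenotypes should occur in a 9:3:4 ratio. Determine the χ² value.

26.198

Under the 9:3:4 hypothesis (Σ ratio = 16, N = 292):
  red: 292 × 9/16 = 164.25
  yellow: 292 × 3/16 = 54.75
  white: 292 × 4/16 = 73
χ² = Σ (O − E)² / E
  red: (199 − 164.25)² / 164.25 = 7.3520
  yellow: (57 − 54.75)² / 54.75 = 0.0925
  white: (36 − 73)² / 73 = 18.7534
χ² = 7.3520 + 0.0925 + 18.7534 = 26.1979 ≈ 26.198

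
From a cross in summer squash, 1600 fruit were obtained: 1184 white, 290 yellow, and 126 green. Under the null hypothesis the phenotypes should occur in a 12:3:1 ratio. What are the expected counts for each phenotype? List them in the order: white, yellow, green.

Expected counts for N = 1600 under a 12:3:1 ratio (total parts = 16):
  white: 1600 × 12/16 = 1200
  yellow: 1600 × 3/16 = 300
  green: 1600 × 1/16 = 100

1200, 300, 100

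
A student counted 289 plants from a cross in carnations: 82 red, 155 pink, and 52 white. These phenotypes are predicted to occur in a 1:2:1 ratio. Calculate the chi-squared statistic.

Expected counts for N = 289 under a 1:2:1 ratio (total parts = 4):
  red: 289 × 1/4 = 72.25
  pink: 289 × 2/4 = 144.5
  white: 289 × 1/4 = 72.25
χ² = Σ (O − E)² / E
  red: (82 − 72.25)² / 72.25 = 1.3157
  pink: (155 − 144.5)² / 144.5 = 0.7630
  white: (52 − 72.25)² / 72.25 = 5.6756
χ² = 1.3157 + 0.7630 + 5.6756 = 7.7543 ≈ 7.754

7.754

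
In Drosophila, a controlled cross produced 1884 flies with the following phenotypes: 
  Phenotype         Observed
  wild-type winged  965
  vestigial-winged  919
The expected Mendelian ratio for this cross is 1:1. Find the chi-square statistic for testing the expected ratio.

Total ratio parts = 2. Expected numbers out of 1884:
  wild-type winged: 1884 × 1/2 = 942
  vestigial-winged: 1884 × 1/2 = 942
χ² = Σ (O − E)² / E
  wild-type winged: (965 − 942)² / 942 = 0.5616
  vestigial-winged: (919 − 942)² / 942 = 0.5616
χ² = 0.5616 + 0.5616 = 1.1232 ≈ 1.123

1.123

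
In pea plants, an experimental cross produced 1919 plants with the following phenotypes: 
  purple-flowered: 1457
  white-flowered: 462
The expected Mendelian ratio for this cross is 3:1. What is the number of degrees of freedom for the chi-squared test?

1

A goodness-of-fit test with 2 phenotype classes has df = 2 − 1 = 1.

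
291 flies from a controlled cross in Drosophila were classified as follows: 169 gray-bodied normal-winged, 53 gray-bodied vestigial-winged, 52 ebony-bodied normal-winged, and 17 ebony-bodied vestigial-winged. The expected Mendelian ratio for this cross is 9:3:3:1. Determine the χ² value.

Expected counts for N = 291 under a 9:3:3:1 ratio (total parts = 16):
  gray-bodied normal-winged: 291 × 9/16 = 163.6875
  gray-bodied vestigial-winged: 291 × 3/16 = 54.5625
  ebony-bodied normal-winged: 291 × 3/16 = 54.5625
  ebony-bodied vestigial-winged: 291 × 1/16 = 18.1875
χ² = Σ (O − E)² / E
  gray-bodied normal-winged: (169 − 163.6875)² / 163.6875 = 0.1724
  gray-bodied vestigial-winged: (53 − 54.5625)² / 54.5625 = 0.0447
  ebony-bodied normal-winged: (52 − 54.5625)² / 54.5625 = 0.1203
  ebony-bodied vestigial-winged: (17 − 18.1875)² / 18.1875 = 0.0775
χ² = 0.1724 + 0.0447 + 0.1203 + 0.0775 = 0.4149 ≈ 0.415

0.415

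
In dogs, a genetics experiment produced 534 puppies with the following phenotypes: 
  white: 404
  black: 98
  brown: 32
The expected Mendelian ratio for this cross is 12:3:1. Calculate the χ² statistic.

Under the 12:3:1 hypothesis (Σ ratio = 16, N = 534):
  white: 534 × 12/16 = 400.5
  black: 534 × 3/16 = 100.125
  brown: 534 × 1/16 = 33.375
χ² = Σ (O − E)² / E
  white: (404 − 400.5)² / 400.5 = 0.0306
  black: (98 − 100.125)² / 100.125 = 0.0451
  brown: (32 − 33.375)² / 33.375 = 0.0566
χ² = 0.0306 + 0.0451 + 0.0566 = 0.1323 ≈ 0.132

0.132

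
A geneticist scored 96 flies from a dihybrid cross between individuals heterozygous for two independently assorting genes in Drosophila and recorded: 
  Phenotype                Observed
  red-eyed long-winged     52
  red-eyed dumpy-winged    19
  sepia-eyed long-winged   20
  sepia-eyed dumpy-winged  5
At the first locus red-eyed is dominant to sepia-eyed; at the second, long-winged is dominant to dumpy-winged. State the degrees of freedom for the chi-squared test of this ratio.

3

A dihybrid F₂ with independent assortment and complete dominance at both loci gives a 9:3:3:1 phenotypic ratio.
A goodness-of-fit test with 4 phenotype classes has df = 4 − 1 = 3.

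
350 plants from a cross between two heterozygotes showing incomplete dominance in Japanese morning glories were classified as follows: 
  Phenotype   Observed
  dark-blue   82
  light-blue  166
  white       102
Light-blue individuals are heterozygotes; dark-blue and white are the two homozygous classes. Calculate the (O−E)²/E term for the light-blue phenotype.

With incomplete dominance, a heterozygote × heterozygote cross gives a 1:2:1 phenotypic ratio.
Expected counts for N = 350 under a 1:2:1 ratio (total parts = 4):
  dark-blue: 350 × 1/4 = 87.5
  light-blue: 350 × 2/4 = 175
  white: 350 × 1/4 = 87.5
Contribution of light-blue: (166 − 175)² / 175 = 0.4629

0.463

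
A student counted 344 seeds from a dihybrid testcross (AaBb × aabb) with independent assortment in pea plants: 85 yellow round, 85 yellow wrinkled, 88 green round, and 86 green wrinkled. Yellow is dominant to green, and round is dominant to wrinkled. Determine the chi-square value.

A dihybrid testcross with independent assortment gives a 1:1:1:1 ratio.
The 1:1:1:1 ratio has 4 parts, so with N = 344 the expected counts are:
  yellow round: 344 × 1/4 = 86
  yellow wrinkled: 344 × 1/4 = 86
  green round: 344 × 1/4 = 86
  green wrinkled: 344 × 1/4 = 86
χ² = Σ (O − E)² / E
  yellow round: (85 − 86)² / 86 = 0.0116
  yellow wrinkled: (85 − 86)² / 86 = 0.0116
  green round: (88 − 86)² / 86 = 0.0465
  green wrinkled: (86 − 86)² / 86 = 0.0000
χ² = 0.0116 + 0.0116 + 0.0465 + 0.0000 = 0.0697 ≈ 0.070

0.070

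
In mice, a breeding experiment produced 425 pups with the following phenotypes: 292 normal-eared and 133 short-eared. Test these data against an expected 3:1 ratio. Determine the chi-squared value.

The 3:1 ratio has 4 parts, so with N = 425 the expected counts are:
  normal-eared: 425 × 3/4 = 318.75
  short-eared: 425 × 1/4 = 106.25
χ² = Σ (O − E)² / E
  normal-eared: (292 − 318.75)² / 318.75 = 2.2449
  short-eared: (133 − 106.25)² / 106.25 = 6.7347
χ² = 2.2449 + 6.7347 = 8.9796 ≈ 8.980

8.980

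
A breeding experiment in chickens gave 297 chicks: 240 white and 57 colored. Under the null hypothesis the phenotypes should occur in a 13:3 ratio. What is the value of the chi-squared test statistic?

Total ratio parts = 16. Expected numbers out of 297:
  white: 297 × 13/16 = 241.3125
  colored: 297 × 3/16 = 55.6875
χ² = Σ (O − E)² / E
  white: (240 − 241.3125)² / 241.3125 = 0.0071
  colored: (57 − 55.6875)² / 55.6875 = 0.0309
χ² = 0.0071 + 0.0309 = 0.038

0.038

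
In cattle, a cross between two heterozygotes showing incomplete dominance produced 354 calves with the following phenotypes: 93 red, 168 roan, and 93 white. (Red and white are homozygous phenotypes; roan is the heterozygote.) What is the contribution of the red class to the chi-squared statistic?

With incomplete dominance, a heterozygote × heterozygote cross gives a 1:2:1 phenotypic ratio.
Expected counts for N = 354 under a 1:2:1 ratio (total parts = 4):
  red: 354 × 1/4 = 88.5
  roan: 354 × 2/4 = 177
  white: 354 × 1/4 = 88.5
Contribution of red: (93 − 88.5)² / 88.5 = 0.2288

0.229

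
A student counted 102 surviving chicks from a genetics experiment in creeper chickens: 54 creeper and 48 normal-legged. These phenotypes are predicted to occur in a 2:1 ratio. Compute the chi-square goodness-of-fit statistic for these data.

Under the 2:1 hypothesis (Σ ratio = 3, N = 102):
  creeper: 102 × 2/3 = 68
  normal-legged: 102 × 1/3 = 34
χ² = Σ (O − E)² / E
  creeper: (54 − 68)² / 68 = 2.8824
  normal-legged: (48 − 34)² / 34 = 5.7647
χ² = 2.8824 + 5.7647 = 8.6471 ≈ 8.647

8.647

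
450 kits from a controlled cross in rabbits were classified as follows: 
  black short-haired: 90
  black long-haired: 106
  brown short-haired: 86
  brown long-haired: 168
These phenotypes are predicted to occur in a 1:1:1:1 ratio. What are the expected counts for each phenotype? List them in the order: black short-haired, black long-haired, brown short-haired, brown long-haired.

Expected counts for N = 450 under a 1:1:1:1 ratio (total parts = 4):
  black short-haired: 450 × 1/4 = 112.5
  black long-haired: 450 × 1/4 = 112.5
  brown short-haired: 450 × 1/4 = 112.5
  brown long-haired: 450 × 1/4 = 112.5

112.5, 112.5, 112.5, 112.5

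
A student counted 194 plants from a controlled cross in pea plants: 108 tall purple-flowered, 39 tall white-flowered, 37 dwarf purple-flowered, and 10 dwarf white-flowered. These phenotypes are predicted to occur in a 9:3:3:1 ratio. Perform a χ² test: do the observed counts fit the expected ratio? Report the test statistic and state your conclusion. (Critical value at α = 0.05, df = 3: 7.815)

Expected counts for N = 194 under a 9:3:3:1 ratio (total parts = 16):
  tall purple-flowered: 194 × 9/16 = 109.125
  tall white-flowered: 194 × 3/16 = 36.375
  dwarf purple-flowered: 194 × 3/16 = 36.375
  dwarf white-flowered: 194 × 1/16 = 12.125
χ² = Σ (O − E)² / E
  tall purple-flowered: (108 − 109.125)² / 109.125 = 0.0116
  tall white-flowered: (39 − 36.375)² / 36.375 = 0.1894
  dwarf purple-flowered: (37 − 36.375)² / 36.375 = 0.0107
  dwarf white-flowered: (10 − 12.125)² / 12.125 = 0.3724
χ² = 0.0116 + 0.1894 + 0.0107 + 0.3724 = 0.5841 ≈ 0.584
Degrees of freedom = 4 − 1 = 3; critical value at α = 0.05 is 7.815.
Since 0.584 < 7.815, we fail to reject the null hypothesis — the data are consistent with the 9:3:3:1 ratio.

0.584; consistent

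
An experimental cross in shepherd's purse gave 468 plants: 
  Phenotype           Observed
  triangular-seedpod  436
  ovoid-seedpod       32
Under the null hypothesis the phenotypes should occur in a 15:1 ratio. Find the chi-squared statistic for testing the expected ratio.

The 15:1 ratio has 16 parts, so with N = 468 the expected counts are:
  triangular-seedpod: 468 × 15/16 = 438.75
  ovoid-seedpod: 468 × 1/16 = 29.25
χ² = Σ (O − E)² / E
  triangular-seedpod: (436 − 438.75)² / 438.75 = 0.0172
  ovoid-seedpod: (32 − 29.25)² / 29.25 = 0.2585
χ² = 0.0172 + 0.2585 = 0.2757 ≈ 0.276

0.276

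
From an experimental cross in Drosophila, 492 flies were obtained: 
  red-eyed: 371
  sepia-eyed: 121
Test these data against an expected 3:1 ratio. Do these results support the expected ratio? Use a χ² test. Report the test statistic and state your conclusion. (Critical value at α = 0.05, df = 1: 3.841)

0.043; consistent

Total ratio parts = 4. Expected numbers out of 492:
  red-eyed: 492 × 3/4 = 369
  sepia-eyed: 492 × 1/4 = 123
χ² = Σ (O − E)² / E
  red-eyed: (371 − 369)² / 369 = 0.0108
  sepia-eyed: (121 − 123)² / 123 = 0.0325
χ² = 0.0108 + 0.0325 = 0.0433 ≈ 0.043
Degrees of freedom = 2 − 1 = 1; critical value at α = 0.05 is 3.841.
Since 0.043 < 3.841, we fail to reject the null hypothesis — the data are consistent with the 3:1 ratio.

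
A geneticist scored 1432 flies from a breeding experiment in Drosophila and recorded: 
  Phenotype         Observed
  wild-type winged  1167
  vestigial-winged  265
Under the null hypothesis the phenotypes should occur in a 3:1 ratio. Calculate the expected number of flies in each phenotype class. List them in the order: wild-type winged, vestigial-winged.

1074, 358

Under the 3:1 hypothesis (Σ ratio = 4, N = 1432):
  wild-type winged: 1432 × 3/4 = 1074
  vestigial-winged: 1432 × 1/4 = 358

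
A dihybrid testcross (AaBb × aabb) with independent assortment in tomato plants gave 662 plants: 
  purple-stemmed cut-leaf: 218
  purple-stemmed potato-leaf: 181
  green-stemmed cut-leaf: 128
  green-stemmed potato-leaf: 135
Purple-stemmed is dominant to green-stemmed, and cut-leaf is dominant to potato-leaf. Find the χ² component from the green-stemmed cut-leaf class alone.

A dihybrid testcross with independent assortment gives a 1:1:1:1 ratio.
Total ratio parts = 4. Expected numbers out of 662:
  purple-stemmed cut-leaf: 662 × 1/4 = 165.5
  purple-stemmed potato-leaf: 662 × 1/4 = 165.5
  green-stemmed cut-leaf: 662 × 1/4 = 165.5
  green-stemmed potato-leaf: 662 × 1/4 = 165.5
Contribution of green-stemmed cut-leaf: (128 − 165.5)² / 165.5 = 8.4970

8.497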